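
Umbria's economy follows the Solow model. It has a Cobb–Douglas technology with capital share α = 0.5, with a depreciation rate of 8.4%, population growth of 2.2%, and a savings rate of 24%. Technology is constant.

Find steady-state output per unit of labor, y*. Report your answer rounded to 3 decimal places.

y* = 2.264

At the steady state, Δk = 0, so s·k^α = (n + δ)·k.
Dividing both sides by k: k^(1−α) = s / (n + δ).
k^0.5 = 0.24 / (0.022 + 0.084) = 0.24 / 0.106 = 2.2642
k* = 2.2642^(1/0.5) ≈ 5.1266
y* = (k*)^α = 5.1266^0.5 ≈ 2.2642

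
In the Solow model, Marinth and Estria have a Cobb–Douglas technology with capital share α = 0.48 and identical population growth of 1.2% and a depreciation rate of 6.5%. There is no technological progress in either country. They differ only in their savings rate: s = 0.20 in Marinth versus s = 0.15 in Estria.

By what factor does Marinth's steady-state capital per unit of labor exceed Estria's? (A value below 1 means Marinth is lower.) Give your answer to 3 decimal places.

Steady-state k* = [s/(n + δ)]^(1/(1−α)), so the ratio is [ (s_M/(n + δ)_M) / (s_E/(n + δ)_E) ]^1.9231.
s_M/(n + δ)_M = 0.20/0.077 = 2.5974; s_E/(n + δ)_E = 0.15/0.077 = 1.9481.
Ratio = (2.5974/1.9481)^1.9231 = 1.3333^1.9231 ≈ 1.7388

ratio ≈ 1.739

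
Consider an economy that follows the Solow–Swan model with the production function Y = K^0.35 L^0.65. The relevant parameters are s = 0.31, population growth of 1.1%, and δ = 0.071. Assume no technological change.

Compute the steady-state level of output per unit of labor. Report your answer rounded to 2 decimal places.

y* ≈ 2.05

Steady state requires s·f(k) = (n + δ)·k, i.e. s·k^α = (n + δ)·k.
Rearranging, k^(1−α) = s / (n + δ).
k^0.65 = 0.31 / (0.011 + 0.071) = 0.31 / 0.082 = 3.7805
k* = 3.7805^(1/0.65) ≈ 7.7364
y* = (k*)^α = 7.7364^0.35 ≈ 2.0464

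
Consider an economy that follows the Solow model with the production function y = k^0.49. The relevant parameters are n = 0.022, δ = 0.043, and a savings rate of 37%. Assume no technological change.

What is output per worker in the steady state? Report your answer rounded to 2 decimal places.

At the steady state, Δk = 0, so s·k^α = (n + δ)·k.
Rearranging, k^(1−α) = s / (n + δ).
k^0.51 = 0.37 / (0.022 + 0.043) = 0.37 / 0.065 = 5.6923
k* = 5.6923^(1/0.51) ≈ 30.2661
y* = (k*)^α = 30.2661^0.49 ≈ 5.3170

y* = 5.32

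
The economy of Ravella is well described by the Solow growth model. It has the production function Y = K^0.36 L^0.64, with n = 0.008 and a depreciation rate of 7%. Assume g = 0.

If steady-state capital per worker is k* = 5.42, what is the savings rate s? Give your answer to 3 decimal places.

s ≈ 0.230

In steady state, investment equals break-even investment: s·k^α = (n + δ)·k.
So s / (n + δ) = (k*)^(1−α) = 5.42^0.64 = 2.9496.
Therefore s = 2.9496 × (n + δ) = 2.9496 × 0.078 = 0.2301.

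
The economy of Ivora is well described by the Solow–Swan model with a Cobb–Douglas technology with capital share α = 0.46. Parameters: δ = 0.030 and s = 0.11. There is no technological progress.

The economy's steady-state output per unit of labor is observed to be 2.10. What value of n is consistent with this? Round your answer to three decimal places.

n ≈ 0.016

Steady state requires s·f(k) = (n + δ)·k, i.e. s·k^α = (n + δ)·k.
Since y* = [s/(n + δ)]^(α/(1−α)), we have s/(n + δ) = (y*)^((1−α)/α) = 2.10^1.1739 = 2.3892.
Therefore n + δ = s / 2.3892 = 0.11 / 2.3892 = 0.0460, so n = 0.0460 − 0.030 = 0.0160.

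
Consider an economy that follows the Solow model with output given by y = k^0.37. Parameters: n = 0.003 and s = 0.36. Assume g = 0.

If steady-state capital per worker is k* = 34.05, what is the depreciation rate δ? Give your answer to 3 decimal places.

In steady state, investment equals break-even investment: s·k^α = (n + δ)·k.
So s / (n + δ) = (k*)^(1−α) = 34.05^0.63 = 9.2307.
Therefore n + δ = s / 9.2307 = 0.36 / 9.2307 = 0.0390, so δ = 0.0390 − 0.003 = 0.0360.

δ ≈ 0.036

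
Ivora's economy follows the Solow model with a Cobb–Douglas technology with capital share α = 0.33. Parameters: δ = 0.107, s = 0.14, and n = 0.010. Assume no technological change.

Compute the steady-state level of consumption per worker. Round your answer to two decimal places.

c* = 0.94

Steady state requires s·f(k) = (n + δ)·k, i.e. s·k^α = (n + δ)·k.
Dividing both sides by k: k^(1−α) = s / (n + δ).
k^0.67 = 0.14 / (0.010 + 0.107) = 0.14 / 0.117 = 1.1966
k* = 1.1966^(1/0.67) ≈ 1.3072
y* = (k*)^α = 1.3072^0.33 ≈ 1.0924
c* = (1 − s)·y* = (1 − 0.14) × 1.0924 ≈ 0.9395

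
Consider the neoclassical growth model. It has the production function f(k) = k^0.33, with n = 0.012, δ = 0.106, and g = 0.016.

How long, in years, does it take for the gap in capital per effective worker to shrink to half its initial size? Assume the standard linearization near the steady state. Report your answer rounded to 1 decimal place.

half-life ≈ 7.7 years

Near the steady state the convergence rate is λ = (1 − α)(n + g + δ).
λ = (1 − 0.33) × 0.134 = 0.67 × 0.134 = 0.08978
Half-life = ln 2 / λ = 0.6931 / 0.08978 ≈ 7.72 years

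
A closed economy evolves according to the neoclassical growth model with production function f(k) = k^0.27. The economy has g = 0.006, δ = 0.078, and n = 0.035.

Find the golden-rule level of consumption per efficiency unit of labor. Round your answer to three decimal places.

At the golden rule, f'(k) = n + g + δ, so α·k^(α−1) = n + g + δ and k_gold = (α/(n + g + δ))^(1/(1−α)).
k_gold = (0.27/0.119)^(1/0.73) = 2.2689^1.3699 ≈ 3.0721
c_gold = f(k_gold) − (n + g + δ)·k_gold = 1.3540 − 0.119×3.0721 ≈ 0.9884

c_gold ≈ 0.988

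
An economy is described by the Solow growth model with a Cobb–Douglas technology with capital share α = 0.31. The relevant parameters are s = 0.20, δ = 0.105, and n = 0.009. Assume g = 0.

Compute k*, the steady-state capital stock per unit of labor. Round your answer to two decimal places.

k* = 2.26

Steady state requires s·f(k) = (n + δ)·k, i.e. s·k^α = (n + δ)·k.
Dividing both sides by k: k^(1−α) = s / (n + δ).
k^0.69 = 0.20 / (0.009 + 0.105) = 0.20 / 0.114 = 1.7544
k* = 1.7544^(1/0.69) ≈ 2.2584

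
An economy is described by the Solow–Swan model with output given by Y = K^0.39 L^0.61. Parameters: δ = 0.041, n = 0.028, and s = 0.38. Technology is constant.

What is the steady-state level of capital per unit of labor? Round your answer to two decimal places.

k* ≈ 16.39

In steady state, investment equals break-even investment: s·k^α = (n + δ)·k.
Rearranging, k^(1−α) = s / (n + δ).
k^0.61 = 0.38 / (0.028 + 0.041) = 0.38 / 0.069 = 5.5072
k* = 5.5072^(1/0.61) ≈ 16.3923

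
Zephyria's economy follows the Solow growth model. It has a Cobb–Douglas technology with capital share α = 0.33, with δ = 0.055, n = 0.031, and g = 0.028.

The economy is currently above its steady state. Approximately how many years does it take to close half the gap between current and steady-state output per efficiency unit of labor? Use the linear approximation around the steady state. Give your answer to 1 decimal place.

Near the steady state the convergence rate is λ = (1 − α)(n + g + δ).
λ = (1 − 0.33) × 0.114 = 0.67 × 0.114 = 0.07638
Half-life = ln 2 / λ = 0.6931 / 0.07638 ≈ 9.07 years

t_½ ≈ 9.1 years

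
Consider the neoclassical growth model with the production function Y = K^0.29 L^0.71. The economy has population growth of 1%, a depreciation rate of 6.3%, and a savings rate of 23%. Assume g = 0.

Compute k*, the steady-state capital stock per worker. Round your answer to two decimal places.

k* ≈ 5.03

In steady state, investment equals break-even investment: s·k^α = (n + δ)·k.
Dividing both sides by k: k^(1−α) = s / (n + δ).
k^0.71 = 0.23 / (0.010 + 0.063) = 0.23 / 0.073 = 3.1507
k* = 3.1507^(1/0.71) ≈ 5.0348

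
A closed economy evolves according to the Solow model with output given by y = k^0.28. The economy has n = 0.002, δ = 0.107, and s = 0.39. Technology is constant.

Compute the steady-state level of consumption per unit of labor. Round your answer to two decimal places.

At the steady state, Δk = 0, so s·k^α = (n + δ)·k.
Rearranging, k^(1−α) = s / (n + δ).
k^0.72 = 0.39 / (0.002 + 0.107) = 0.39 / 0.109 = 3.5780
k* = 3.5780^(1/0.72) ≈ 5.8741
y* = (k*)^α = 5.8741^0.28 ≈ 1.6417
c* = (1 − s)·y* = (1 − 0.39) × 1.6417 ≈ 1.0014

c* = 1.00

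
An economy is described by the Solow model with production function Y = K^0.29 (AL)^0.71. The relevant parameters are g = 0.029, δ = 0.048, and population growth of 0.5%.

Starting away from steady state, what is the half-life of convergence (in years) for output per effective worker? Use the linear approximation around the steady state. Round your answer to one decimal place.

half-life ≈ 11.9 years

Near the steady state the convergence rate is λ = (1 − α)(n + g + δ).
λ = (1 − 0.29) × 0.082 = 0.71 × 0.082 = 0.05822
Half-life = ln 2 / λ = 0.6931 / 0.05822 ≈ 11.90 years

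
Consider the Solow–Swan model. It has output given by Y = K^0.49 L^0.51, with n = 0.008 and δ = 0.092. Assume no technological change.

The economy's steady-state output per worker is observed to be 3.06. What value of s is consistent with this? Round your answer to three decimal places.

s ≈ 0.320

In steady state, investment equals break-even investment: s·k^α = (n + δ)·k.
Since y* = [s/(n + δ)]^(α/(1−α)), we have s/(n + δ) = (y*)^((1−α)/α) = 3.06^1.0408 = 3.2029.
Therefore s = 3.2029 × (n + δ) = 3.2029 × 0.100 = 0.3203.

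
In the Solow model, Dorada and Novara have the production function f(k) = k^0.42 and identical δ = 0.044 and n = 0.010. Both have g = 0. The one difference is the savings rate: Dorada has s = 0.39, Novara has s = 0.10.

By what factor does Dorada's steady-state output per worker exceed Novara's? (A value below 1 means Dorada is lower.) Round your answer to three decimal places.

y*_D / y*_N ≈ 2.679

Steady-state y* = [s/(n + δ)]^(α/(1−α)), so the ratio is [ (s_D/(n + δ)_D) / (s_N/(n + δ)_N) ]^0.7241.
s_D/(n + δ)_D = 0.39/0.054 = 7.2222; s_N/(n + δ)_N = 0.10/0.054 = 1.8519.
Ratio = (7.2222/1.8519)^0.7241 = 3.8999^0.7241 ≈ 2.6791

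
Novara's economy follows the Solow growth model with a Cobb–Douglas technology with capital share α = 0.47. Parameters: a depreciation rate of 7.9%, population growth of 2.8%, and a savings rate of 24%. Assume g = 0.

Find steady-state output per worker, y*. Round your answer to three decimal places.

Steady state requires s·f(k) = (n + δ)·k, i.e. s·k^α = (n + δ)·k.
Rearranging, k^(1−α) = s / (n + δ).
k^0.53 = 0.24 / (0.028 + 0.079) = 0.24 / 0.107 = 2.2430
k* = 2.2430^(1/0.53) ≈ 4.5914
y* = (k*)^α = 4.5914^0.47 ≈ 2.0470

y* = 2.047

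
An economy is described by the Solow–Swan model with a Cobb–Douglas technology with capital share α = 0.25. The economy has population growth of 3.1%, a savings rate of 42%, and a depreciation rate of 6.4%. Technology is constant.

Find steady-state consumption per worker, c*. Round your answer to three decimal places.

Steady state requires s·f(k) = (n + δ)·k, i.e. s·k^α = (n + δ)·k.
Dividing both sides by k: k^(1−α) = s / (n + δ).
k^0.75 = 0.42 / (0.031 + 0.064) = 0.42 / 0.095 = 4.4211
k* = 4.4211^(1/0.75) ≈ 7.2562
y* = (k*)^α = 7.2562^0.25 ≈ 1.6413
c* = (1 − s)·y* = (1 − 0.42) × 1.6413 ≈ 0.9520

c* ≈ 0.952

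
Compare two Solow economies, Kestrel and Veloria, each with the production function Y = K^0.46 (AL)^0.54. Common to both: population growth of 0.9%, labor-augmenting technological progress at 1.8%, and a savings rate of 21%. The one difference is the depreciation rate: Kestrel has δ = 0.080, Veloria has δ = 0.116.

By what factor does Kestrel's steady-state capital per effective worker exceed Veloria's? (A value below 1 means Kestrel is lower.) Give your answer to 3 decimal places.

ratio ≈ 1.711

Steady-state k* = [s/(n + g + δ)]^(1/(1−α)), so the ratio is [ (s_K/(n + g + δ)_K) / (s_V/(n + g + δ)_V) ]^1.8519.
s_K/(n + g + δ)_K = 0.21/0.107 = 1.9626; s_V/(n + g + δ)_V = 0.21/0.143 = 1.4685.
Ratio = (1.9626/1.4685)^1.8519 = 1.3365^1.8519 ≈ 1.7111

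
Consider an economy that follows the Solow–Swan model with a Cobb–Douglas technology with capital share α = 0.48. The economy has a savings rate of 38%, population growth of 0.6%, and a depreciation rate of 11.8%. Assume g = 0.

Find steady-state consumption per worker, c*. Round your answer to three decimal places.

Steady state requires s·f(k) = (n + δ)·k, i.e. s·k^α = (n + δ)·k.
Dividing both sides by k: k^(1−α) = s / (n + δ).
k^0.52 = 0.38 / (0.006 + 0.118) = 0.38 / 0.124 = 3.0645
k* = 3.0645^(1/0.52) ≈ 8.6160
y* = (k*)^α = 8.6160^0.48 ≈ 2.8116
c* = (1 − s)·y* = (1 − 0.38) × 2.8116 ≈ 1.7432

c* = 1.743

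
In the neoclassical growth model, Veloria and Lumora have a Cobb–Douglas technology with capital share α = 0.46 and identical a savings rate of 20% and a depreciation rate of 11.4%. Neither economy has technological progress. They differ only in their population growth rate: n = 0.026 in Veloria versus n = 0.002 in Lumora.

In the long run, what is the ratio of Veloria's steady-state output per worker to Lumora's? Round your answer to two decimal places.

Steady-state y* = [s/(n + δ)]^(α/(1−α)), so the ratio is [ (s_V/(n + δ)_V) / (s_L/(n + δ)_L) ]^0.8519.
s_V/(n + δ)_V = 0.20/0.140 = 1.4286; s_L/(n + δ)_L = 0.20/0.116 = 1.7241.
Ratio = (1.4286/1.7241)^0.8519 = 0.8286^0.8519 ≈ 0.8520

ratio ≈ 0.85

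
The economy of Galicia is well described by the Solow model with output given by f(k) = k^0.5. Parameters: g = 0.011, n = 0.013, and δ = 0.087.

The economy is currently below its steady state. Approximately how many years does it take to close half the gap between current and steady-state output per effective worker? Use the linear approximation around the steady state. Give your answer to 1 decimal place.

Near the steady state the convergence rate is λ = (1 − α)(n + g + δ).
λ = (1 − 0.5) × 0.111 = 0.5 × 0.111 = 0.0555
Half-life = ln 2 / λ = 0.6931 / 0.0555 ≈ 12.49 years

half-life ≈ 12.5 years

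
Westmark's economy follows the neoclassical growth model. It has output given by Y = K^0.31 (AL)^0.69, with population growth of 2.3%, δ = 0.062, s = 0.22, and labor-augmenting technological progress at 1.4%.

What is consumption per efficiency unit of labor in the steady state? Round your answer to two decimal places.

Steady state requires s·f(k) = (n + g + δ)·k, i.e. s·k^α = (n + g + δ)·k.
Dividing both sides by k: k^(1−α) = s / (n + g + δ).
k^0.69 = 0.22 / (0.023 + 0.014 + 0.062) = 0.22 / 0.099 = 2.2222
k* = 2.2222^(1/0.69) ≈ 3.1812
y* = (k*)^α = 3.1812^0.31 ≈ 1.4315
c* = (1 − s)·y* = (1 − 0.22) × 1.4315 ≈ 1.1166

c* = 1.12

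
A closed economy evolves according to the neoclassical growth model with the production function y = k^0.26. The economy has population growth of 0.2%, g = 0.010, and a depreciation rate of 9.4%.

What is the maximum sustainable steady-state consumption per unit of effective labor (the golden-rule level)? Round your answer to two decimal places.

c_gold ≈ 1.01

At the golden rule, f'(k) = n + g + δ, so α·k^(α−1) = n + g + δ and k_gold = (α/(n + g + δ))^(1/(1−α)).
k_gold = (0.26/0.106)^(1/0.74) = 2.4528^1.3514 ≈ 3.3619
c_gold = f(k_gold) − (n + g + δ)·k_gold = 1.3706 − 0.106×3.3619 ≈ 1.0142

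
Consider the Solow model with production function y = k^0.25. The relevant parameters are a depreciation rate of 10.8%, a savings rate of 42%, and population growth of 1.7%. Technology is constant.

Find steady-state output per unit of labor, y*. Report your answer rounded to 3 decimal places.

y* ≈ 1.498

Steady state requires s·f(k) = (n + δ)·k, i.e. s·k^α = (n + δ)·k.
Rearranging, k^(1−α) = s / (n + δ).
k^0.75 = 0.42 / (0.017 + 0.108) = 0.42 / 0.125 = 3.3600
k* = 3.3600^(1/0.75) ≈ 5.0325
y* = (k*)^α = 5.0325^0.25 ≈ 1.4978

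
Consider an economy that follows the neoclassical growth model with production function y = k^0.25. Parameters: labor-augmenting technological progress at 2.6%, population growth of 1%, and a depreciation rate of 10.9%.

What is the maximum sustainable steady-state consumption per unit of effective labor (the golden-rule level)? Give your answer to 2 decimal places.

c_gold ≈ 0.90

At the golden rule, f'(k) = n + g + δ, so α·k^(α−1) = n + g + δ and k_gold = (α/(n + g + δ))^(1/(1−α)).
k_gold = (0.25/0.145)^(1/0.75) = 1.7241^1.3333 ≈ 2.0673
c_gold = f(k_gold) − (n + g + δ)·k_gold = 1.1991 − 0.145×2.0673 ≈ 0.8993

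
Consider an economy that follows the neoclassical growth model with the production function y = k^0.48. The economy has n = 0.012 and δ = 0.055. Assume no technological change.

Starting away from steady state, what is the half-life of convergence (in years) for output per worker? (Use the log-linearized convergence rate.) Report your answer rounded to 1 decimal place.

t_½ ≈ 19.9 years

Near the steady state the convergence rate is λ = (1 − α)(n + δ).
λ = (1 − 0.48) × 0.067 = 0.52 × 0.067 = 0.03484
Half-life = ln 2 / λ = 0.6931 / 0.03484 ≈ 19.89 years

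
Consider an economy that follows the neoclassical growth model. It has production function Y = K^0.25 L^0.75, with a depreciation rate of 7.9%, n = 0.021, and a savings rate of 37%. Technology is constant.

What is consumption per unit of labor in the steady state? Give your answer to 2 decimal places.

c* ≈ 0.97

In steady state, investment equals break-even investment: s·k^α = (n + δ)·k.
Rearranging, k^(1−α) = s / (n + δ).
k^0.75 = 0.37 / (0.021 + 0.079) = 0.37 / 0.100 = 3.7000
k* = 3.7000^(1/0.75) ≈ 5.7227
y* = (k*)^α = 5.7227^0.25 ≈ 1.5467
c* = (1 − s)·y* = (1 − 0.37) × 1.5467 ≈ 0.9744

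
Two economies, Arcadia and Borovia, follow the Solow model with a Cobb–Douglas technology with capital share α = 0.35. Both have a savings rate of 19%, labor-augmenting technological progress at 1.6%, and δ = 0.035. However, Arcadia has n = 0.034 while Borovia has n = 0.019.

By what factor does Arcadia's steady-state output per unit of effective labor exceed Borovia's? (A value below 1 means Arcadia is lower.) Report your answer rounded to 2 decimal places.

ratio ≈ 0.90

Steady-state y* = [s/(n + g + δ)]^(α/(1−α)), so the ratio is [ (s_A/(n + g + δ)_A) / (s_B/(n + g + δ)_B) ]^0.5385.
s_A/(n + g + δ)_A = 0.19/0.085 = 2.2353; s_B/(n + g + δ)_B = 0.19/0.070 = 2.7143.
Ratio = (2.2353/2.7143)^0.5385 = 0.8235^0.5385 ≈ 0.9007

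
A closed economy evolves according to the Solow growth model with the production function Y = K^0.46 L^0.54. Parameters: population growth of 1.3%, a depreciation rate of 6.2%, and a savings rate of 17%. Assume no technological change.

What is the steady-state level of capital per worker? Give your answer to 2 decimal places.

k* ≈ 4.55

In steady state, investment equals break-even investment: s·k^α = (n + δ)·k.
Rearranging, k^(1−α) = s / (n + δ).
k^0.54 = 0.17 / (0.013 + 0.062) = 0.17 / 0.075 = 2.2667
k* = 2.2667^(1/0.54) ≈ 4.5513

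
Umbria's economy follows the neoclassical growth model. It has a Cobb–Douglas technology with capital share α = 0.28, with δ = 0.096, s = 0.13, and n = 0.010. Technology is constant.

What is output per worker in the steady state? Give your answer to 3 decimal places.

Steady state requires s·f(k) = (n + δ)·k, i.e. s·k^α = (n + δ)·k.
Rearranging, k^(1−α) = s / (n + δ).
k^0.72 = 0.13 / (0.010 + 0.096) = 0.13 / 0.106 = 1.2264
k* = 1.2264^(1/0.72) ≈ 1.3277
y* = (k*)^α = 1.3277^0.28 ≈ 1.0826

y* = 1.083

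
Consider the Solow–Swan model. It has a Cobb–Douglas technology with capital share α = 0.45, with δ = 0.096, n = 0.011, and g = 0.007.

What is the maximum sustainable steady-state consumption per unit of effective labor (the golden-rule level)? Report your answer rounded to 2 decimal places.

c_gold ≈ 1.69

At the golden rule, f'(k) = n + g + δ, so α·k^(α−1) = n + g + δ and k_gold = (α/(n + g + δ))^(1/(1−α)).
k_gold = (0.45/0.114)^(1/0.55) = 3.9474^1.8182 ≈ 12.1398
c_gold = f(k_gold) − (n + g + δ)·k_gold = 3.0754 − 0.114×12.1398 ≈ 1.6915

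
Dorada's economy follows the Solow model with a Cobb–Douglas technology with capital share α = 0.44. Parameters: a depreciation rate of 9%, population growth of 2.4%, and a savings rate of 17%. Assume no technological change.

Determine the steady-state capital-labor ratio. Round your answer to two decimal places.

Steady state requires s·f(k) = (n + δ)·k, i.e. s·k^α = (n + δ)·k.
Rearranging, k^(1−α) = s / (n + δ).
k^0.56 = 0.17 / (0.024 + 0.090) = 0.17 / 0.114 = 1.4912
k* = 1.4912^(1/0.56) ≈ 2.0412

k* = 2.04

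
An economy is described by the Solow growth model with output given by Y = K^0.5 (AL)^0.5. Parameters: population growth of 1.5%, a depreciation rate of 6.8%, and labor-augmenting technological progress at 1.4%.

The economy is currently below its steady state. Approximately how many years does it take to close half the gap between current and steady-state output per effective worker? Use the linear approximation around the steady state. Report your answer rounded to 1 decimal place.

Near the steady state the convergence rate is λ = (1 − α)(n + g + δ).
λ = (1 − 0.5) × 0.097 = 0.5 × 0.097 = 0.0485
Half-life = ln 2 / λ = 0.6931 / 0.0485 ≈ 14.29 years

about 14.3 years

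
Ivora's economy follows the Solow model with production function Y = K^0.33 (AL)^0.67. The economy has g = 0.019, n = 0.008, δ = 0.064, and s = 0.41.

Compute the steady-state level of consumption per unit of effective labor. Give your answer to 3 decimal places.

Steady state requires s·f(k) = (n + g + δ)·k, i.e. s·k^α = (n + g + δ)·k.
Rearranging, k^(1−α) = s / (n + g + δ).
k^0.67 = 0.41 / (0.008 + 0.019 + 0.064) = 0.41 / 0.091 = 4.5055
k* = 4.5055^(1/0.67) ≈ 9.4566
y* = (k*)^α = 9.4566^0.33 ≈ 2.0989
c* = (1 − s)·y* = (1 − 0.41) × 2.0989 ≈ 1.2384

c* = 1.238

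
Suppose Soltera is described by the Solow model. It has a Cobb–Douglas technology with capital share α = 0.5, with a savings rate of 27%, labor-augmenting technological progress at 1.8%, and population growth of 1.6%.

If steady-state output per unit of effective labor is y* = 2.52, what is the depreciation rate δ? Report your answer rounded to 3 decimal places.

Steady state requires s·f(k) = (n + g + δ)·k, i.e. s·k^α = (n + g + δ)·k.
Since y* = [s/(n + g + δ)]^(α/(1−α)), we have s/(n + g + δ) = (y*)^((1−α)/α) = 2.52^1 = 2.5200.
Therefore n + g + δ = s / 2.5200 = 0.27 / 2.5200 = 0.1071, so δ = 0.1071 − 0.034 = 0.0731.

δ ≈ 0.073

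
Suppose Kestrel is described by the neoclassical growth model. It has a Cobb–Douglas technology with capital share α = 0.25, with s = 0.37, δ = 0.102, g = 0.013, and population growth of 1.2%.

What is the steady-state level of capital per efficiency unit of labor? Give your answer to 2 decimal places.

In steady state, investment equals break-even investment: s·k^α = (n + g + δ)·k.
Dividing both sides by k: k^(1−α) = s / (n + g + δ).
k^0.75 = 0.37 / (0.012 + 0.013 + 0.102) = 0.37 / 0.127 = 2.9134
k* = 2.9134^(1/0.75) ≈ 4.1610

k* = 4.16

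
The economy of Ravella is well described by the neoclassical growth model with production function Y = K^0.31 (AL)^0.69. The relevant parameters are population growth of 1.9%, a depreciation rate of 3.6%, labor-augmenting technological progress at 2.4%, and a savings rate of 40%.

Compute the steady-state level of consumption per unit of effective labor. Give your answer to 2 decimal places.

In steady state, investment equals break-even investment: s·k^α = (n + g + δ)·k.
Dividing both sides by k: k^(1−α) = s / (n + g + δ).
k^0.69 = 0.40 / (0.019 + 0.024 + 0.036) = 0.40 / 0.079 = 5.0633
k* = 5.0633^(1/0.69) ≈ 10.4935
y* = (k*)^α = 10.4935^0.31 ≈ 2.0725
c* = (1 − s)·y* = (1 − 0.40) × 2.0725 ≈ 1.2435

c* ≈ 1.24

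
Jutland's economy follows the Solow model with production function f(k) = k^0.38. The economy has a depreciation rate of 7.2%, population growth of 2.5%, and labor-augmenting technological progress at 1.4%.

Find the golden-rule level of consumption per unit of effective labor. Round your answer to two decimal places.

At the golden rule, f'(k) = n + g + δ, so α·k^(α−1) = n + g + δ and k_gold = (α/(n + g + δ))^(1/(1−α)).
k_gold = (0.38/0.111)^(1/0.62) = 3.4234^1.6129 ≈ 7.2782
c_gold = f(k_gold) − (n + g + δ)·k_gold = 2.1260 − 0.111×7.2782 ≈ 1.3181

c_gold ≈ 1.32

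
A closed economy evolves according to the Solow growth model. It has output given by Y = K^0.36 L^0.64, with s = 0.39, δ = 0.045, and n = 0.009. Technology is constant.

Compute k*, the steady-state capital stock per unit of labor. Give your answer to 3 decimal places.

At the steady state, Δk = 0, so s·k^α = (n + δ)·k.
Dividing both sides by k: k^(1−α) = s / (n + δ).
k^0.64 = 0.39 / (0.009 + 0.045) = 0.39 / 0.054 = 7.2222
k* = 7.2222^(1/0.64) ≈ 21.9620

k* ≈ 21.962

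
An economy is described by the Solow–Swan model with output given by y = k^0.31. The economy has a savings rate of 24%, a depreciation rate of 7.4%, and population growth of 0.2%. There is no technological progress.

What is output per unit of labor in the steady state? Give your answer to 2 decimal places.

y* = 1.68

Steady state requires s·f(k) = (n + δ)·k, i.e. s·k^α = (n + δ)·k.
Rearranging, k^(1−α) = s / (n + δ).
k^0.69 = 0.24 / (0.002 + 0.074) = 0.24 / 0.076 = 3.1579
k* = 3.1579^(1/0.69) ≈ 5.2938
y* = (k*)^α = 5.2938^0.31 ≈ 1.6764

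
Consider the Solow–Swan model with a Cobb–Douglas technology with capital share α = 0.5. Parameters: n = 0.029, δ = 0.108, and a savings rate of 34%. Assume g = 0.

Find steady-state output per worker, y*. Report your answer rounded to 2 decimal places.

At the steady state, Δk = 0, so s·k^α = (n + δ)·k.
Dividing both sides by k: k^(1−α) = s / (n + δ).
k^0.5 = 0.34 / (0.029 + 0.108) = 0.34 / 0.137 = 2.4818
k* = 2.4818^(1/0.5) ≈ 6.1593
y* = (k*)^α = 6.1593^0.5 ≈ 2.4818

y* ≈ 2.48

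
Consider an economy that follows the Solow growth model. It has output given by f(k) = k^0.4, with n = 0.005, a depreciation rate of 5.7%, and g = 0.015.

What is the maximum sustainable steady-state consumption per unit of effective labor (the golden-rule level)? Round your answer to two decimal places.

At the golden rule, f'(k) = n + g + δ, so α·k^(α−1) = n + g + δ and k_gold = (α/(n + g + δ))^(1/(1−α)).
k_gold = (0.4/0.077)^(1/0.6) = 5.1948^1.6667 ≈ 15.5826
c_gold = f(k_gold) − (n + g + δ)·k_gold = 2.9995 − 0.077×15.5826 ≈ 1.7996

c_gold ≈ 1.80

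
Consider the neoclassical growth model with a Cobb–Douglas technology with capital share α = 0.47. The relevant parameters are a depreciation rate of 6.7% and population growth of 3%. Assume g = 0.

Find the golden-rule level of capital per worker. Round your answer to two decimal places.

The golden rule sets f'(k) = n + δ, i.e. α·k^(α−1) = n + δ.
So k^(1−α) = α / (n + δ) = 0.47 / 0.097 = 4.8454.
k_gold = 4.8454^(1/0.53) ≈ 19.6370

k_gold ≈ 19.64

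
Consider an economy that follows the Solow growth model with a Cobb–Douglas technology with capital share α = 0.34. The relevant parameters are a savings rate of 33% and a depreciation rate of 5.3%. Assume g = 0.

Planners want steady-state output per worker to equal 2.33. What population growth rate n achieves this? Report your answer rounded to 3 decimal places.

n ≈ 0.011

In steady state, investment equals break-even investment: s·k^α = (n + δ)·k.
Since y* = [s/(n + δ)]^(α/(1−α)), we have s/(n + δ) = (y*)^((1−α)/α) = 2.33^1.9412 = 5.1655.
Therefore n + δ = s / 5.1655 = 0.33 / 5.1655 = 0.0639, so n = 0.0639 − 0.053 = 0.0109.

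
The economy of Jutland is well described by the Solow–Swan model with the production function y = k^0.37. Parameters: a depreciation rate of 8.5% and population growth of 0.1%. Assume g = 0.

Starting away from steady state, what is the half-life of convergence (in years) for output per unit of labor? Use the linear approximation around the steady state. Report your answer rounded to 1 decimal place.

Near the steady state the convergence rate is λ = (1 − α)(n + δ).
λ = (1 − 0.37) × 0.086 = 0.63 × 0.086 = 0.05418
Half-life = ln 2 / λ = 0.6931 / 0.05418 ≈ 12.79 years

half-life ≈ 12.8 years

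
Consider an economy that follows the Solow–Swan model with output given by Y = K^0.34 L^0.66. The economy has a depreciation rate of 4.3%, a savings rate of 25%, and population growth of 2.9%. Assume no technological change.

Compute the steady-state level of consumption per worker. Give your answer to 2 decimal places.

c* ≈ 1.42

At the steady state, Δk = 0, so s·k^α = (n + δ)·k.
Rearranging, k^(1−α) = s / (n + δ).
k^0.66 = 0.25 / (0.029 + 0.043) = 0.25 / 0.072 = 3.4722
k* = 3.4722^(1/0.66) ≈ 6.5932
y* = (k*)^α = 6.5932^0.34 ≈ 1.8989
c* = (1 − s)·y* = (1 − 0.25) × 1.8989 ≈ 1.4242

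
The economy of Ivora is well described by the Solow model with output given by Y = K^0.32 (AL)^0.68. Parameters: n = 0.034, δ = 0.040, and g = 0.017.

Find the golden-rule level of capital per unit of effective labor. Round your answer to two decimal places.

The golden rule sets f'(k) = n + g + δ, i.e. α·k^(α−1) = n + g + δ.
So k^(1−α) = α / (n + g + δ) = 0.32 / 0.091 = 3.5165.
k_gold = 3.5165^(1/0.68) ≈ 6.3548

k_gold ≈ 6.35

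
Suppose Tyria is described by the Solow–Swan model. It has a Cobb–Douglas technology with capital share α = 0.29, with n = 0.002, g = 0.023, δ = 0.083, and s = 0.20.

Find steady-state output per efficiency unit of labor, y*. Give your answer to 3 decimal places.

In steady state, investment equals break-even investment: s·k^α = (n + g + δ)·k.
Rearranging, k^(1−α) = s / (n + g + δ).
k^0.71 = 0.20 / (0.002 + 0.023 + 0.083) = 0.20 / 0.108 = 1.8519
k* = 1.8519^(1/0.71) ≈ 2.3819
y* = (k*)^α = 2.3819^0.29 ≈ 1.2862

y* = 1.286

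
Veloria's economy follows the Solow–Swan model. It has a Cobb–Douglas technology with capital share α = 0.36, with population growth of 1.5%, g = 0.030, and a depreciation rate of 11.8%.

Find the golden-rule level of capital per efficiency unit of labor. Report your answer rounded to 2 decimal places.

The golden rule sets f'(k) = n + g + δ, i.e. α·k^(α−1) = n + g + δ.
So k^(1−α) = α / (n + g + δ) = 0.36 / 0.163 = 2.2086.
k_gold = 2.2086^(1/0.64) ≈ 3.4489

k_gold ≈ 3.45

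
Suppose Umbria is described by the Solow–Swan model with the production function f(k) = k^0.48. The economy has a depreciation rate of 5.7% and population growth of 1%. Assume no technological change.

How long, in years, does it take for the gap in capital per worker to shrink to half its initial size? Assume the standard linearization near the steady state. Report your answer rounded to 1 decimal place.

Near the steady state the convergence rate is λ = (1 − α)(n + δ).
λ = (1 − 0.48) × 0.067 = 0.52 × 0.067 = 0.03484
Half-life = ln 2 / λ = 0.6931 / 0.03484 ≈ 19.89 years

half-life ≈ 19.9 years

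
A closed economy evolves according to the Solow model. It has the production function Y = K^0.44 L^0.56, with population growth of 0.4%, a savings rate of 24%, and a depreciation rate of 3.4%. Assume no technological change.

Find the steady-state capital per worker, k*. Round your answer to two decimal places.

In steady state, investment equals break-even investment: s·k^α = (n + δ)·k.
Dividing both sides by k: k^(1−α) = s / (n + δ).
k^0.56 = 0.24 / (0.004 + 0.034) = 0.24 / 0.038 = 6.3158
k* = 6.3158^(1/0.56) ≈ 26.8743

k* = 26.87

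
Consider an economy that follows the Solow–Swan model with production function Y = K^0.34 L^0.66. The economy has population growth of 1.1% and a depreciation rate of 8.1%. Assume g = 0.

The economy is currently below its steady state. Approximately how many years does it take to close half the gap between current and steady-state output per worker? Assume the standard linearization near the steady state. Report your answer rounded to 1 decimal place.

half-life ≈ 11.4 years

Near the steady state the convergence rate is λ = (1 − α)(n + δ).
λ = (1 − 0.34) × 0.092 = 0.66 × 0.092 = 0.06072
Half-life = ln 2 / λ = 0.6931 / 0.06072 ≈ 11.41 years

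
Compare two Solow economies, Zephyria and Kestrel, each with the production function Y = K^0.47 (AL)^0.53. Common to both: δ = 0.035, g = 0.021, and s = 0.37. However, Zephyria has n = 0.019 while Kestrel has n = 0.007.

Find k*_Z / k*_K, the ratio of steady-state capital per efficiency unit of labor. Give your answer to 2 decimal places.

ratio ≈ 0.72

Steady-state k* = [s/(n + g + δ)]^(1/(1−α)), so the ratio is [ (s_Z/(n + g + δ)_Z) / (s_K/(n + g + δ)_K) ]^1.8868.
s_Z/(n + g + δ)_Z = 0.37/0.075 = 4.9333; s_K/(n + g + δ)_K = 0.37/0.063 = 5.8730.
Ratio = (4.9333/5.8730)^1.8868 = 0.8400^1.8868 ≈ 0.7197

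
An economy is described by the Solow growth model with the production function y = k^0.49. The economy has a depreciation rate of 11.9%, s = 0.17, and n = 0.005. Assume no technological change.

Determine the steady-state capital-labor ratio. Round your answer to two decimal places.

k* ≈ 1.86

In steady state, investment equals break-even investment: s·k^α = (n + δ)·k.
Rearranging, k^(1−α) = s / (n + δ).
k^0.51 = 0.17 / (0.005 + 0.119) = 0.17 / 0.124 = 1.3710
k* = 1.3710^(1/0.51) ≈ 1.8565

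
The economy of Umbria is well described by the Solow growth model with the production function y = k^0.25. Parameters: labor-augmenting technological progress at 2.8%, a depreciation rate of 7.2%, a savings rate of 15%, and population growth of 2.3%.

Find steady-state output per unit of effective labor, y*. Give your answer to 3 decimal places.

y* ≈ 1.068

In steady state, investment equals break-even investment: s·k^α = (n + g + δ)·k.
Dividing both sides by k: k^(1−α) = s / (n + g + δ).
k^0.75 = 0.15 / (0.023 + 0.028 + 0.072) = 0.15 / 0.123 = 1.2195
k* = 1.2195^(1/0.75) ≈ 1.3029
y* = (k*)^α = 1.3029^0.25 ≈ 1.0684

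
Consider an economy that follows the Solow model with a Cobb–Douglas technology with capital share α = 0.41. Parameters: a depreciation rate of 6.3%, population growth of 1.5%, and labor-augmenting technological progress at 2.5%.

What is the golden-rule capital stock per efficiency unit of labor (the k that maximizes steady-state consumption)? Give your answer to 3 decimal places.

k_gold ≈ 10.396

The golden rule sets f'(k) = n + g + δ, i.e. α·k^(α−1) = n + g + δ.
So k^(1−α) = α / (n + g + δ) = 0.41 / 0.103 = 3.9806.
k_gold = 3.9806^(1/0.59) ≈ 10.3959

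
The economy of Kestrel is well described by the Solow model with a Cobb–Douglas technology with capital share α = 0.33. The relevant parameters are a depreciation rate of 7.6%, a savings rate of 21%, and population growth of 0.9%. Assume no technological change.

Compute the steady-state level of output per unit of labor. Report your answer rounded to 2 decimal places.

In steady state, investment equals break-even investment: s·k^α = (n + δ)·k.
Rearranging, k^(1−α) = s / (n + δ).
k^0.67 = 0.21 / (0.009 + 0.076) = 0.21 / 0.085 = 2.4706
k* = 2.4706^(1/0.67) ≈ 3.8572
y* = (k*)^α = 3.8572^0.33 ≈ 1.5612

y* ≈ 1.56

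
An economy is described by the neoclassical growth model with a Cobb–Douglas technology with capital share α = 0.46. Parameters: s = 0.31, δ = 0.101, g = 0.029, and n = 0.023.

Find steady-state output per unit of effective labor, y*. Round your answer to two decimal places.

y* = 1.82

Steady state requires s·f(k) = (n + g + δ)·k, i.e. s·k^α = (n + g + δ)·k.
Rearranging, k^(1−α) = s / (n + g + δ).
k^0.54 = 0.31 / (0.023 + 0.029 + 0.101) = 0.31 / 0.153 = 2.0261
k* = 2.0261^(1/0.54) ≈ 3.6973
y* = (k*)^α = 3.6973^0.46 ≈ 1.8248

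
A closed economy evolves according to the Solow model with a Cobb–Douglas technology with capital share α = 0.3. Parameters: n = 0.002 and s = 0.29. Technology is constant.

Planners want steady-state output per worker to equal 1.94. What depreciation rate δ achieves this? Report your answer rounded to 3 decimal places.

In steady state, investment equals break-even investment: s·k^α = (n + δ)·k.
Since y* = [s/(n + δ)]^(α/(1−α)), we have s/(n + δ) = (y*)^((1−α)/α) = 1.94^2.3333 = 4.6938.
Therefore n + δ = s / 4.6938 = 0.29 / 4.6938 = 0.0618, so δ = 0.0618 − 0.002 = 0.0598.

δ ≈ 0.060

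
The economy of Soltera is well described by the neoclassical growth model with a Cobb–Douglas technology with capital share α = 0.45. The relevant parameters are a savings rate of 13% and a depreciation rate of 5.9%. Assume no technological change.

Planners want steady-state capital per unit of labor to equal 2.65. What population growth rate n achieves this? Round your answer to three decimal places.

In steady state, investment equals break-even investment: s·k^α = (n + δ)·k.
So s / (n + δ) = (k*)^(1−α) = 2.65^0.55 = 1.7092.
Therefore n + δ = s / 1.7092 = 0.13 / 1.7092 = 0.0761, so n = 0.0761 − 0.059 = 0.0171.

n ≈ 0.017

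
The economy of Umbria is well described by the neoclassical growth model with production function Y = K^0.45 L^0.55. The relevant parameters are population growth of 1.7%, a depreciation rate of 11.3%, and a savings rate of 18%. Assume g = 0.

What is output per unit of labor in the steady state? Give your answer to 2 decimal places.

y* ≈ 1.31

In steady state, investment equals break-even investment: s·k^α = (n + δ)·k.
Dividing both sides by k: k^(1−α) = s / (n + δ).
k^0.55 = 0.18 / (0.017 + 0.113) = 0.18 / 0.130 = 1.3846
k* = 1.3846^(1/0.55) ≈ 1.8070
y* = (k*)^α = 1.8070^0.45 ≈ 1.3051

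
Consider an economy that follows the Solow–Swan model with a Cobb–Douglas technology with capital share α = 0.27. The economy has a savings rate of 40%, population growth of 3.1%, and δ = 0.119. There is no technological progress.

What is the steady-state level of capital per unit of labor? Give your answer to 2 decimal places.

k* = 3.83

In steady state, investment equals break-even investment: s·k^α = (n + δ)·k.
Rearranging, k^(1−α) = s / (n + δ).
k^0.73 = 0.40 / (0.031 + 0.119) = 0.40 / 0.150 = 2.6667
k* = 2.6667^(1/0.73) ≈ 3.8329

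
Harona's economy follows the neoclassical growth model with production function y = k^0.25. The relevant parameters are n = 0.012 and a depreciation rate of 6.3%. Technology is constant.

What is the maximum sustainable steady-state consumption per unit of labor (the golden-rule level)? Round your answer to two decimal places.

At the golden rule, f'(k) = n + δ, so α·k^(α−1) = n + δ and k_gold = (α/(n + δ))^(1/(1−α)).
k_gold = (0.25/0.075)^(1/0.75) = 3.3333^1.3333 ≈ 4.9791
c_gold = f(k_gold) − (n + δ)·k_gold = 1.4938 − 0.075×4.9791 ≈ 1.1204

c_gold ≈ 1.12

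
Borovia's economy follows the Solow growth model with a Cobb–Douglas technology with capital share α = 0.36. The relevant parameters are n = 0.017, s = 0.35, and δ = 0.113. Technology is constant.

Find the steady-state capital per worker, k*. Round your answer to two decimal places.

k* ≈ 4.70

Steady state requires s·f(k) = (n + δ)·k, i.e. s·k^α = (n + δ)·k.
Rearranging, k^(1−α) = s / (n + δ).
k^0.64 = 0.35 / (0.017 + 0.113) = 0.35 / 0.130 = 2.6923
k* = 2.6923^(1/0.64) ≈ 4.6997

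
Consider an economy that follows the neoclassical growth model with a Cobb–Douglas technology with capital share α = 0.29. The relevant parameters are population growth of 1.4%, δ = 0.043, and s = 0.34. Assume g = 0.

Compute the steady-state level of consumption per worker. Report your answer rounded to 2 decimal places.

In steady state, investment equals break-even investment: s·k^α = (n + δ)·k.
Rearranging, k^(1−α) = s / (n + δ).
k^0.71 = 0.34 / (0.014 + 0.043) = 0.34 / 0.057 = 5.9649
k* = 5.9649^(1/0.71) ≈ 12.3708
y* = (k*)^α = 12.3708^0.29 ≈ 2.0739
c* = (1 − s)·y* = (1 − 0.34) × 2.0739 ≈ 1.3688

c* = 1.37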